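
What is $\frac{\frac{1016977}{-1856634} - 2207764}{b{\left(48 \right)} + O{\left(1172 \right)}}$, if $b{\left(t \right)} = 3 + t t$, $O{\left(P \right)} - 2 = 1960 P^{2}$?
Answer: $- \frac{315308517181}{384498468402282} \approx -0.00082005$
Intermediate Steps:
$O{\left(P \right)} = 2 + 1960 P^{2}$
$b{\left(t \right)} = 3 + t^{2}$
$\frac{\frac{1016977}{-1856634} - 2207764}{b{\left(48 \right)} + O{\left(1172 \right)}} = \frac{\frac{1016977}{-1856634} - 2207764}{\left(3 + 48^{2}\right) + \left(2 + 1960 \cdot 1172^{2}\right)} = \frac{1016977 \left(- \frac{1}{1856634}\right) - 2207764}{\left(3 + 2304\right) + \left(2 + 1960 \cdot 1373584\right)} = \frac{- \frac{78229}{142818} - 2207764}{2307 + \left(2 + 2692224640\right)} = - \frac{315308517181}{142818 \left(2307 + 2692224642\right)} = - \frac{315308517181}{142818 \cdot 2692226949} = \left(- \frac{315308517181}{142818}\right) \frac{1}{2692226949} = - \frac{315308517181}{384498468402282}$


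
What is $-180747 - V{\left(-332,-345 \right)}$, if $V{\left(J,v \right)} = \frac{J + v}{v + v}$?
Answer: $- \frac{124716107}{690} \approx -1.8075 \cdot 10^{5}$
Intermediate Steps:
$V{\left(J,v \right)} = \frac{J + v}{2 v}$
$-180747 - V{\left(-332,-345 \right)} = -180747 - \frac{-332 - 345}{2 \left(-345\right)} = -180747 - \frac{1}{2} \left(- \frac{1}{345}\right) \left(-677\right) = -180747 - \frac{677}{690} = - \frac{124716107}{690}$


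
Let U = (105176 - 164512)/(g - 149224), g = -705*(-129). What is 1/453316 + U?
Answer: 26898016455/26418803164 ≈ 1.0181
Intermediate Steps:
g = 90945
U = 59336/58279 (U = (105176 - 164512)/(90945 - 149224) = -59336/(-58279) = -59336*(-1/58279) = 59336/58279 ≈ 1.0181)
1/453316 + U = 1/453316 + 59336/58279 = 26898016455/26418803164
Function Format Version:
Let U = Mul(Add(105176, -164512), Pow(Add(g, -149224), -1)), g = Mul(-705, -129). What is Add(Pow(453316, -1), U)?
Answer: Rational(26898016455, 26418803164) ≈ 1.0181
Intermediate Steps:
g = 90945
U = Rational(59336, 58279) (U = Mul(Add(105176, -164512), Pow(Add(90945, -149224), -1)) = Mul(-59336, Pow(-58279, -1)) = Mul(-59336, Rational(-1, 58279)) = Rational(59336, 58279) ≈ 1.0181)
Add(Pow(453316, -1), U) = Add(Pow(453316, -1), Rational(59336, 58279)) = Add(Rational(1, 453316), Rational(59336, 58279)) = Rational(26898016455, 26418803164)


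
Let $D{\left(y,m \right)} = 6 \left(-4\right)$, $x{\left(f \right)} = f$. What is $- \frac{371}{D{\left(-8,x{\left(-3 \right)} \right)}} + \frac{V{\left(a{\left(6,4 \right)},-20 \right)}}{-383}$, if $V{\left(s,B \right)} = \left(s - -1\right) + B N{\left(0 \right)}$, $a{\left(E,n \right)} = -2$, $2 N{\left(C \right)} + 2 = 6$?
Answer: $\frac{143077}{9192} \approx 15.565$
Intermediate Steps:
$N{\left(C \right)} = 2$ ($N{\left(C \right)} = -1 + \frac{1}{2} \cdot 6 = -1 + 3 = 2$)
$D{\left(y,m \right)} = -24$
$V{\left(s,B \right)} = 1 + s + 2 B$ ($V{\left(s,B \right)} = \left(s - -1\right) + B 2 = \left(s + 1\right) + 2 B = \left(1 + s\right) + 2 B = 1 + s + 2 B$)
$- \frac{371}{D{\left(-8,x{\left(-3 \right)} \right)}} + \frac{V{\left(a{\left(6,4 \right)},-20 \right)}}{-383} = - \frac{371}{-24} + \frac{1 - 2 + 2 \left(-20\right)}{-383} = \left(-371\right) \left(- \frac{1}{24}\right) + \left(1 - 2 - 40\right) \left(- \frac{1}{383}\right) = \frac{371}{24} - - \frac{41}{383} = \frac{371}{24} + \frac{41}{383} = \frac{143077}{9192}$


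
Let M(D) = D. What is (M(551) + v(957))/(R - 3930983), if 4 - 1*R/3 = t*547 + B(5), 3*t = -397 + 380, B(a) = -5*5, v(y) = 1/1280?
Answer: -705281/5019644160 ≈ -0.00014050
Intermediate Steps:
v(y) = 1/1280
B(a) = -25
t = -17/3 (t = (-397 + 380)/3 = (⅓)*(-17) = -17/3 ≈ -5.6667)
R = 9386 (R = 12 - 3*(-17/3*547 - 25) = 12 - 3*(-9299/3 - 25) = 12 - 3*(-9374/3) = 12 + 9374 = 9386)
(M(551) + v(957))/(R - 3930983) = (551 + 1/1280)/(9386 - 3930983) = (705281/1280)/(-3921597) = (705281/1280)*(-1/3921597) = -705281/5019644160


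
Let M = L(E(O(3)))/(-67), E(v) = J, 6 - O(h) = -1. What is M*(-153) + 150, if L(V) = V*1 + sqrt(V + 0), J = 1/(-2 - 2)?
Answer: 40047/268 + 153*I/134 ≈ 149.43 + 1.1418*I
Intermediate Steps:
O(h) = 7 (O(h) = 6 - 1*(-1) = 6 + 1 = 7)
J = -1/4 (J = 1/(-4) = -1/4 ≈ -0.25000)
E(v) = -1/4
L(V) = V + sqrt(V)
M = 1/268 - I/134 (M = (-1/4 + sqrt(-1/4))/(-67) = (-1/4 + I/2)*(-1/67) = 1/268 - I/134 ≈ 0.0037313 - 0.0074627*I)
M*(-153) + 150 = (1/268 - I/134)*(-153) + 150 = (-153/268 + 153*I/134) + 150 = 40047/268 + 153*I/134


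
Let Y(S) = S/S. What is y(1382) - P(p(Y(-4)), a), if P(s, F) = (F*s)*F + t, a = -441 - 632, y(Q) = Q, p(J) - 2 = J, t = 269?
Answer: -3452874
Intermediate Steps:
Y(S) = 1
p(J) = 2 + J
a = -1073
P(s, F) = 269 + s*F² (P(s, F) = (F*s)*F + 269 = s*F² + 269 = 269 + s*F²)
y(1382) - P(p(Y(-4)), a) = 1382 - (269 + (2 + 1)*(-1073)²) = 1382 - (269 + 3*1151329) = 1382 - (269 + 3453987) = 1382 - 1*3454256 = 1382 - 3454256 = -3452874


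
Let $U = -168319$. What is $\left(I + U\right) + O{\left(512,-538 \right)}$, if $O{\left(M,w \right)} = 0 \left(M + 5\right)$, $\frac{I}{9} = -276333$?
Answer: $-2655316$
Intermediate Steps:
$I = -2486997$ ($I = 9 \left(-276333\right) = -2486997$)
$O{\left(M,w \right)} = 0$ ($O{\left(M,w \right)} = 0 \left(5 + M\right) = 0$)
$\left(I + U\right) + O{\left(512,-538 \right)} = \left(-2486997 - 168319\right) + 0 = -2655316 + 0 = -2655316$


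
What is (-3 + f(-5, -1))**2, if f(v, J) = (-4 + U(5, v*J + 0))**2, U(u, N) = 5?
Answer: 4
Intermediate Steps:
f(v, J) = 1 (f(v, J) = (-4 + 5)**2 = 1**2 = 1)
(-3 + f(-5, -1))**2 = (-3 + 1)**2 = (-2)**2 = 4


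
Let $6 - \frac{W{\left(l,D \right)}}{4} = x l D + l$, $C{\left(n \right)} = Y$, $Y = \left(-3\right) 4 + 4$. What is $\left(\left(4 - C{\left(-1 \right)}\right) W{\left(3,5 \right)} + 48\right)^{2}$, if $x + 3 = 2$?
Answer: $831744$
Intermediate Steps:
$x = -1$ ($x = -3 + 2 = -1$)
$Y = -8$ ($Y = -12 + 4 = -8$)
$C{\left(n \right)} = -8$
$W{\left(l,D \right)} = 24 - 4 l + 4 D l$ ($W{\left(l,D \right)} = 24 - 4 \left(- l D + l\right) = 24 - 4 \left(- D l + l\right) = 24 - 4 \left(l - D l\right) = 24 + \left(- 4 l + 4 D l\right) = 24 - 4 l + 4 D l$)
$\left(\left(4 - C{\left(-1 \right)}\right) W{\left(3,5 \right)} + 48\right)^{2} = \left(\left(4 - -8\right) \left(24 - 12 + 4 \cdot 5 \cdot 3\right) + 48\right)^{2} = \left(\left(4 + 8\right) \left(24 - 12 + 60\right) + 48\right)^{2} = \left(12 \cdot 72 + 48\right)^{2} = \left(864 + 48\right)^{2} = 912^{2} = 831744$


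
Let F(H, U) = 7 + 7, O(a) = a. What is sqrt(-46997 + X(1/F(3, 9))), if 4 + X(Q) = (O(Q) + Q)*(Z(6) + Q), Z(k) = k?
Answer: I*sqrt(9212026)/14 ≈ 216.8*I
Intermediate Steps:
F(H, U) = 14
X(Q) = -4 + 2*Q*(6 + Q) (X(Q) = -4 + (Q + Q)*(6 + Q) = -4 + (2*Q)*(6 + Q) = -4 + 2*Q*(6 + Q))
sqrt(-46997 + X(1/F(3, 9))) = sqrt(-46997 + (-4 + 2*(1/14)**2 + 12/14)) = sqrt(-46997 + (-4 + 2*(1/14)**2 + 12*(1/14))) = sqrt(-46997 + (-4 + 2*(1/196) + 6/7)) = sqrt(-46997 + (-4 + 1/98 + 6/7)) = sqrt(-46997 - 307/98) = sqrt(-4606013/98) = I*sqrt(9212026)/14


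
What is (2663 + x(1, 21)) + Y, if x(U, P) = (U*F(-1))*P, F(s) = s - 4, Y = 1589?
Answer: 4147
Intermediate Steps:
F(s) = -4 + s
x(U, P) = -5*P*U (x(U, P) = (U*(-4 - 1))*P = (U*(-5))*P = (-5*U)*P = -5*P*U)
(2663 + x(1, 21)) + Y = (2663 - 5*21*1) + 1589 = (2663 - 105) + 1589 = 2558 + 1589 = 4147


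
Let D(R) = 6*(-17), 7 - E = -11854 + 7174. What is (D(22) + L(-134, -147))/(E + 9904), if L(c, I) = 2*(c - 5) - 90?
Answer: -470/14591 ≈ -0.032212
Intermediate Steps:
L(c, I) = -100 + 2*c (L(c, I) = 2*(-5 + c) - 90 = (-10 + 2*c) - 90 = -100 + 2*c)
E = 4687 (E = 7 - (-11854 + 7174) = 7 - 1*(-4680) = 7 + 4680 = 4687)
D(R) = -102
(D(22) + L(-134, -147))/(E + 9904) = (-102 + (-100 + 2*(-134)))/(4687 + 9904) = (-102 + (-100 - 268))/14591 = (-102 - 368)*(1/14591) = -470*1/14591 = -470/14591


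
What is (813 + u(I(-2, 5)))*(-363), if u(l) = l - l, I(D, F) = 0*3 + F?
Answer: -295119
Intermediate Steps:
I(D, F) = F (I(D, F) = 0 + F = F)
u(l) = 0
(813 + u(I(-2, 5)))*(-363) = (813 + 0)*(-363) = 813*(-363) = -295119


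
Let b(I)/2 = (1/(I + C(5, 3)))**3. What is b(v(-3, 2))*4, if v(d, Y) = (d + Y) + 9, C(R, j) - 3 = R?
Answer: 1/512 ≈ 0.0019531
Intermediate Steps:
C(R, j) = 3 + R
v(d, Y) = 9 + Y + d (v(d, Y) = (Y + d) + 9 = 9 + Y + d)
b(I) = 2/(8 + I)**3 (b(I) = 2*(1/(I + (3 + 5)))**3 = 2*(1/(I + 8))**3 = 2*(1/(8 + I))**3 = 2/(8 + I)**3)
b(v(-3, 2))*4 = (2/(8 + (9 + 2 - 3))**3)*4 = (2/(8 + 8)**3)*4 = (2/16**3)*4 = (2*(1/4096))*4 = (1/2048)*4 = 1/512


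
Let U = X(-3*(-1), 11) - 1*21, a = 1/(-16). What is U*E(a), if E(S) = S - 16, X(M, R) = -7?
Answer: 1799/4 ≈ 449.75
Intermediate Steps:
a = -1/16 ≈ -0.062500
E(S) = -16 + S
U = -28 (U = -7 - 1*21 = -7 - 21 = -28)
U*E(a) = -28*(-16 - 1/16) = -28*(-257/16) = 1799/4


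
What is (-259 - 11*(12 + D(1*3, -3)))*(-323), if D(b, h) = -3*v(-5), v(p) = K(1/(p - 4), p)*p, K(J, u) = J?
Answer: 361114/3 ≈ 1.2037e+5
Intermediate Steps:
v(p) = p/(-4 + p) (v(p) = p/(p - 4) = p/(-4 + p))
D(b, h) = -5/3 (D(b, h) = -(-15)/(-4 - 5) = -(-15)/(-9) = -(-15)*(-1)/9 = -3*5/9 = -5/3)
(-259 - 11*(12 + D(1*3, -3)))*(-323) = (-259 - 11*(12 - 5/3))*(-323) = (-259 - 11*31/3)*(-323) = (-259 - 341/3)*(-323) = -1118/3*(-323) = 361114/3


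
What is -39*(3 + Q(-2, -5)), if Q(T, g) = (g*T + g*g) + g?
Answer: -1287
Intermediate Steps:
Q(T, g) = g + g² + T*g (Q(T, g) = (T*g + g²) + g = (g² + T*g) + g = g + g² + T*g)
-39*(3 + Q(-2, -5)) = -39*(3 - 5*(1 - 2 - 5)) = -39*(3 - 5*(-6)) = -39*(3 + 30) = -39*33 = -1287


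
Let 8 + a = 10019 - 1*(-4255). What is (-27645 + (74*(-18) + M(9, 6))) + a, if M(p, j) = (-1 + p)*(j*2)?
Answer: -14615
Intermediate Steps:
M(p, j) = 2*j*(-1 + p) (M(p, j) = (-1 + p)*(2*j) = 2*j*(-1 + p))
a = 14266 (a = -8 + (10019 - 1*(-4255)) = -8 + (10019 + 4255) = -8 + 14274 = 14266)
(-27645 + (74*(-18) + M(9, 6))) + a = (-27645 + (74*(-18) + 2*6*(-1 + 9))) + 14266 = (-27645 + (-1332 + 2*6*8)) + 14266 = (-27645 + (-1332 + 96)) + 14266 = (-27645 - 1236) + 14266 = -28881 + 14266 = -14615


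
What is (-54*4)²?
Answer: 46656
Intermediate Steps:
(-54*4)² = (-216)² = 46656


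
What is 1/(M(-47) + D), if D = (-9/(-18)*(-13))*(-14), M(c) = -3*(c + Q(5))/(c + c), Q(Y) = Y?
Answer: 47/4214 ≈ 0.011153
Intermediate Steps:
M(c) = -3*(5 + c)/(2*c) (M(c) = -3*(c + 5)/(c + c) = -3*(5 + c)/(2*c))
D = 91 (D = (-9*(-1/18)*(-13))*(-14) = ((½)*(-13))*(-14) = -13/2*(-14) = 91)
1/(M(-47) + D) = 1/((3/2)*(-5 - 1*(-47))/(-47) + 91) = 1/((3/2)*(-1/47)*(-5 + 47) + 91) = 1/((3/2)*(-1/47)*42 + 91) = 1/(-63/47 + 91) = 1/(4214/47) = 47/4214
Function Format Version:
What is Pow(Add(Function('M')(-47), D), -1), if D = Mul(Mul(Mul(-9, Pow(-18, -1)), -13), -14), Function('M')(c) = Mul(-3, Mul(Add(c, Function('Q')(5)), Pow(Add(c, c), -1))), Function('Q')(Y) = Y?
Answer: Rational(47, 4214) ≈ 0.011153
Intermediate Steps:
Function('M')(c) = Mul(Rational(-3, 2), Pow(c, -1), Add(5, c)) (Function('M')(c) = Mul(-3, Mul(Add(c, 5), Pow(Add(c, c), -1))) = Mul(-3, Mul(Add(5, c), Pow(Mul(2, c), -1))) = Mul(-3, Mul(Add(5, c), Mul(Rational(1, 2), Pow(c, -1)))) = Mul(-3, Mul(Rational(1, 2), Pow(c, -1), Add(5, c))) = Mul(Rational(-3, 2), Pow(c, -1), Add(5, c)))
D = 91 (D = Mul(Mul(Mul(-9, Rational(-1, 18)), -13), -14) = Mul(Mul(Rational(1, 2), -13), -14) = Mul(Rational(-13, 2), -14) = 91)
Pow(Add(Function('M')(-47), D), -1) = Pow(Add(Mul(Rational(3, 2), Pow(-47, -1), Add(-5, Mul(-1, -47))), 91), -1) = Pow(Add(Mul(Rational(3, 2), Rational(-1, 47), Add(-5, 47)), 91), -1) = Pow(Add(Mul(Rational(3, 2), Rational(-1, 47), 42), 91), -1) = Pow(Add(Rational(-63, 47), 91), -1) = Pow(Rational(4214, 47), -1) = Rational(47, 4214)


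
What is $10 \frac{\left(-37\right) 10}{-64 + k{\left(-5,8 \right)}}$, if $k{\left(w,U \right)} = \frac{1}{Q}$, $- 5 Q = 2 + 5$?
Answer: $\frac{25900}{453} \approx 57.174$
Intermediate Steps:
$Q = - \frac{7}{5}$ ($Q = - \frac{2 + 5}{5} = \left(- \frac{1}{5}\right) 7 = - \frac{7}{5} \approx -1.4$)
$k{\left(w,U \right)} = - \frac{5}{7}$ ($k{\left(w,U \right)} = \frac{1}{- \frac{7}{5}} = - \frac{5}{7}$)
$10 \frac{\left(-37\right) 10}{-64 + k{\left(-5,8 \right)}} = 10 \frac{\left(-37\right) 10}{-64 - \frac{5}{7}} = 10 \left(- \frac{370}{- \frac{453}{7}}\right) = 10 \left(\left(-370\right) \left(- \frac{7}{453}\right)\right) = 10 \cdot \frac{2590}{453} = \frac{25900}{453}$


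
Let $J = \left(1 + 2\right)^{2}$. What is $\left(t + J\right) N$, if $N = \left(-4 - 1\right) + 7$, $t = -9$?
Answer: $0$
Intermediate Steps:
$N = 2$ ($N = -5 + 7 = 2$)
$J = 9$ ($J = 3^{2} = 9$)
$\left(t + J\right) N = \left(-9 + 9\right) 2 = 0 \cdot 2 = 0$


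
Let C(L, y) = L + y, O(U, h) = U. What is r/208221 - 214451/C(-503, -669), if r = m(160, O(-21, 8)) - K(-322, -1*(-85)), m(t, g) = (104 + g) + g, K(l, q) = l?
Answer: 14884550573/81345004 ≈ 182.98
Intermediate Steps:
m(t, g) = 104 + 2*g
r = 384 (r = (104 + 2*(-21)) - 1*(-322) = (104 - 42) + 322 = 62 + 322 = 384)
r/208221 - 214451/C(-503, -669) = 384/208221 - 214451/(-503 - 669) = 384*(1/208221) - 214451/(-1172) = 128/69407 - 214451*(-1/1172) = 128/69407 + 214451/1172 = 14884550573/81345004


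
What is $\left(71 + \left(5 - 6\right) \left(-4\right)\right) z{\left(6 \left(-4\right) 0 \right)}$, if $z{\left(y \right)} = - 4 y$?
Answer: $0$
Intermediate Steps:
$\left(71 + \left(5 - 6\right) \left(-4\right)\right) z{\left(6 \left(-4\right) 0 \right)} = \left(71 + \left(5 - 6\right) \left(-4\right)\right) \left(- 4 \cdot 6 \left(-4\right) 0\right) = \left(71 - -4\right) \left(- 4 \left(\left(-24\right) 0\right)\right) = \left(71 + 4\right) \left(\left(-4\right) 0\right) = 75 \cdot 0 = 0$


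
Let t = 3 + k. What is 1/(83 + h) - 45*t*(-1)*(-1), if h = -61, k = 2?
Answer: -4949/22 ≈ -224.95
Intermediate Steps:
t = 5 (t = 3 + 2 = 5)
1/(83 + h) - 45*t*(-1)*(-1) = 1/(83 - 61) - 45*5*(-1)*(-1) = 1/22 - (-225)*(-1) = 1/22 - 45*5 = 1/22 - 225 = -4949/22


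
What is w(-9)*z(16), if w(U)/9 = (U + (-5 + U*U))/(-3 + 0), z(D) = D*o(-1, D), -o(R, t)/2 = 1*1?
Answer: 6432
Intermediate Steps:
o(R, t) = -2
z(D) = -2*D (z(D) = D*(-2) = -2*D)
w(U) = 15 - 3*U - 3*U**2 (w(U) = 9*((U + (-5 + U*U))/(-3 + 0)) = 9*((U + (-5 + U**2))/(-3)) = 9*((-5 + U + U**2)*(-1/3)) = 9*(5/3 - U/3 - U**2/3) = 15 - 3*U - 3*U**2)
w(-9)*z(16) = (15 - 3*(-9) - 3*(-9)**2)*(-2*16) = (15 + 27 - 3*81)*(-32) = (15 + 27 - 243)*(-32) = -201*(-32) = 6432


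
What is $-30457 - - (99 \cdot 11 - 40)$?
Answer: $-29408$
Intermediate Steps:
$-30457 - - (99 \cdot 11 - 40) = -30457 - - (1089 - 40) = -30457 - \left(-1\right) 1049 = -30457 - -1049 = -30457 + 1049 = -29408$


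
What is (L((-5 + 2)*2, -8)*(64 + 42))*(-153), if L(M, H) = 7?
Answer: -113526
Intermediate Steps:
(L((-5 + 2)*2, -8)*(64 + 42))*(-153) = (7*(64 + 42))*(-153) = (7*106)*(-153) = 742*(-153) = -113526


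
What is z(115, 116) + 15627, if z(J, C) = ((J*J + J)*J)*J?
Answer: 176437127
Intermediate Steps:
z(J, C) = J²*(J + J²) (z(J, C) = ((J² + J)*J)*J = ((J + J²)*J)*J = (J*(J + J²))*J = J²*(J + J²))
z(115, 116) + 15627 = 115³*(1 + 115) + 15627 = 1520875*116 + 15627 = 176421500 + 15627 = 176437127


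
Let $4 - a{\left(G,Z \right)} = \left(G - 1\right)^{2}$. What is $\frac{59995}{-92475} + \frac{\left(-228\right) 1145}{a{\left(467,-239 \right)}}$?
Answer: $\frac{61741607}{111561840} \approx 0.55343$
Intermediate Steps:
$a{\left(G,Z \right)} = 4 - \left(-1 + G\right)^{2}$ ($a{\left(G,Z \right)} = 4 - \left(G - 1\right)^{2} = 4 - \left(-1 + G\right)^{2}$)
$\frac{59995}{-92475} + \frac{\left(-228\right) 1145}{a{\left(467,-239 \right)}} = \frac{59995}{-92475} + \frac{\left(-228\right) 1145}{4 - \left(-1 + 467\right)^{2}} = 59995 \left(- \frac{1}{92475}\right) - \frac{261060}{4 - 466^{2}} = - \frac{11999}{18495} - \frac{261060}{4 - 217156} = - \frac{11999}{18495} - \frac{261060}{-217152} = - \frac{11999}{18495} - - \frac{21755}{18096} = - \frac{11999}{18495} + \frac{21755}{18096} = \frac{61741607}{111561840}$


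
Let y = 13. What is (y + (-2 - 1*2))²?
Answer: 81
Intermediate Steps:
(y + (-2 - 1*2))² = (13 + (-2 - 1*2))² = (13 + (-2 - 2))² = (13 - 4)² = 9² = 81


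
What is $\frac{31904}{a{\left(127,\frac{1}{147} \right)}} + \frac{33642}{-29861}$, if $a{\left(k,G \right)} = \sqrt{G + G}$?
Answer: $- \frac{33642}{29861} + 111664 \sqrt{6} \approx 2.7352 \cdot 10^{5}$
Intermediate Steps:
$a{\left(k,G \right)} = \sqrt{2} \sqrt{G}$ ($a{\left(k,G \right)} = \sqrt{2 G} = \sqrt{2} \sqrt{G}$)
$\frac{31904}{a{\left(127,\frac{1}{147} \right)}} + \frac{33642}{-29861} = \frac{31904}{\sqrt{2} \sqrt{\frac{1}{147}}} + \frac{33642}{-29861} = \frac{31904}{\sqrt{2} \sqrt{\frac{1}{147}}} + 33642 \left(- \frac{1}{29861}\right) = \frac{31904}{\sqrt{2} \frac{\sqrt{3}}{21}} - \frac{33642}{29861} = \frac{31904}{\frac{1}{21} \sqrt{6}} - \frac{33642}{29861} = 31904 \frac{7 \sqrt{6}}{2} - \frac{33642}{29861} = 111664 \sqrt{6} - \frac{33642}{29861} = - \frac{33642}{29861} + 111664 \sqrt{6}$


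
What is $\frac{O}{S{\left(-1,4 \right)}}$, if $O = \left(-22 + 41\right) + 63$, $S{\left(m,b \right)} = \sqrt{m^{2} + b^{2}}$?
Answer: $\frac{82 \sqrt{17}}{17} \approx 19.888$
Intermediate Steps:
$S{\left(m,b \right)} = \sqrt{b^{2} + m^{2}}$
$O = 82$ ($O = 19 + 63 = 82$)
$\frac{O}{S{\left(-1,4 \right)}} = \frac{1}{\sqrt{4^{2} + \left(-1\right)^{2}}} \cdot 82 = \frac{1}{\sqrt{16 + 1}} \cdot 82 = \frac{1}{\sqrt{17}} \cdot 82 = \frac{\sqrt{17}}{17} \cdot 82 = \frac{82 \sqrt{17}}{17}$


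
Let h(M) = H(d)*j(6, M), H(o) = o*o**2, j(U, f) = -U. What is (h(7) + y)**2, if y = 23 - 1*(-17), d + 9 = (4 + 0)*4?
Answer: 4072324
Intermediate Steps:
d = 7 (d = -9 + (4 + 0)*4 = -9 + 4*4 = -9 + 16 = 7)
y = 40 (y = 23 + 17 = 40)
H(o) = o**3
h(M) = -2058 (h(M) = 7**3*(-1*6) = 343*(-6) = -2058)
(h(7) + y)**2 = (-2058 + 40)**2 = (-2018)**2 = 4072324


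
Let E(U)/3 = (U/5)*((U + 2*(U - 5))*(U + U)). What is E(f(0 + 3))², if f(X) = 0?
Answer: 0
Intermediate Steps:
E(U) = 6*U²*(-10 + 3*U)/5 (E(U) = 3*((U/5)*((U + 2*(U - 5))*(U + U))) = 3*((U*(⅕))*((U + 2*(-5 + U))*(2*U))) = 3*((U/5)*((U + (-10 + 2*U))*(2*U))) = 3*((U/5)*((-10 + 3*U)*(2*U))) = 3*((U/5)*(2*U*(-10 + 3*U))) = 3*(2*U²*(-10 + 3*U)/5) = 6*U²*(-10 + 3*U)/5)
E(f(0 + 3))² = (0²*(-12 + (18/5)*0))² = (0*(-12 + 0))² = (0*(-12))² = 0² = 0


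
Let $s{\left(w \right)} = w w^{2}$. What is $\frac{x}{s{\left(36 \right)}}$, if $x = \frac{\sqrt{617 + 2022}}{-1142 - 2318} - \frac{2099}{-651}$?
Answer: $\frac{2099}{30373056} - \frac{\sqrt{2639}}{161429760} \approx 6.8789 \cdot 10^{-5}$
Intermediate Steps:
$s{\left(w \right)} = w^{3}$
$x = \frac{2099}{651} - \frac{\sqrt{2639}}{3460}$ ($x = \frac{\sqrt{2639}}{-3460} - - \frac{2099}{651} = \sqrt{2639} \left(- \frac{1}{3460}\right) + \frac{2099}{651} = - \frac{\sqrt{2639}}{3460} + \frac{2099}{651} = \frac{2099}{651} - \frac{\sqrt{2639}}{3460} \approx 3.2094$)
$\frac{x}{s{\left(36 \right)}} = \frac{\frac{2099}{651} - \frac{\sqrt{2639}}{3460}}{36^{3}} = \frac{\frac{2099}{651} - \frac{\sqrt{2639}}{3460}}{46656} = \left(\frac{2099}{651} - \frac{\sqrt{2639}}{3460}\right) \frac{1}{46656} = \frac{2099}{30373056} - \frac{\sqrt{2639}}{161429760}$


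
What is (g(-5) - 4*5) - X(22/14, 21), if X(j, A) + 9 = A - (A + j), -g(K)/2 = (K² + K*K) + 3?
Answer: -808/7 ≈ -115.43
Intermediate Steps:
g(K) = -6 - 4*K² (g(K) = -2*((K² + K*K) + 3) = -2*((K² + K²) + 3) = -2*(2*K² + 3) = -2*(3 + 2*K²) = -6 - 4*K²)
X(j, A) = -9 - j (X(j, A) = -9 + (A - (A + j)) = -9 + (A + (-A - j)) = -9 - j)
(g(-5) - 4*5) - X(22/14, 21) = ((-6 - 4*(-5)²) - 4*5) - (-9 - 22/14) = ((-6 - 4*25) - 20) - (-9 - 22/14) = ((-6 - 100) - 20) - (-9 - 1*11/7) = (-106 - 20) - (-9 - 11/7) = -126 - 1*(-74/7) = -126 + 74/7 = -808/7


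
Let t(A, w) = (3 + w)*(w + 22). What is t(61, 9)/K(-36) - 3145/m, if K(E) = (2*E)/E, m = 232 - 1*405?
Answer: 35323/173 ≈ 204.18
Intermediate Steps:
t(A, w) = (3 + w)*(22 + w)
m = -173 (m = 232 - 405 = -173)
K(E) = 2
t(61, 9)/K(-36) - 3145/m = (66 + 9² + 25*9)/2 - 3145/(-173) = (66 + 81 + 225)*(½) - 3145*(-1/173) = 372*(½) + 3145/173 = 186 + 3145/173 = 35323/173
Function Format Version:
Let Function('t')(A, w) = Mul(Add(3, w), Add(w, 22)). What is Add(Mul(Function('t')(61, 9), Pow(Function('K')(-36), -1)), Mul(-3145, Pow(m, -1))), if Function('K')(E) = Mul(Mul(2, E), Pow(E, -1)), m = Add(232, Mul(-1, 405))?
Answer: Rational(35323, 173) ≈ 204.18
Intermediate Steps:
Function('t')(A, w) = Mul(Add(3, w), Add(22, w))
m = -173 (m = Add(232, -405) = -173)
Function('K')(E) = 2
Add(Mul(Function('t')(61, 9), Pow(Function('K')(-36), -1)), Mul(-3145, Pow(m, -1))) = Add(Mul(Add(66, Pow(9, 2), Mul(25, 9)), Pow(2, -1)), Mul(-3145, Pow(-173, -1))) = Add(Mul(Add(66, 81, 225), Rational(1, 2)), Mul(-3145, Rational(-1, 173))) = Add(Mul(372, Rational(1, 2)), Rational(3145, 173)) = Add(186, Rational(3145, 173)) = Rational(35323, 173)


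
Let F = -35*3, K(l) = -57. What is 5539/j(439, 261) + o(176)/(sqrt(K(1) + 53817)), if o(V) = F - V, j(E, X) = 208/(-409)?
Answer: -2265451/208 - 281*sqrt(210)/3360 ≈ -10893.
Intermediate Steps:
j(E, X) = -208/409 (j(E, X) = 208*(-1/409) = -208/409)
F = -105
o(V) = -105 - V
5539/j(439, 261) + o(176)/(sqrt(K(1) + 53817)) = 5539/(-208/409) + (-105 - 1*176)/(sqrt(-57 + 53817)) = 5539*(-409/208) + (-105 - 176)/(sqrt(53760)) = -2265451/208 - 281*sqrt(210)/3360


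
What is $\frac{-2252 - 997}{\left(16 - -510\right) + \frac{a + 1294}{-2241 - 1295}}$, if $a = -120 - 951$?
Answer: $- \frac{11488464}{1859713} \approx -6.1775$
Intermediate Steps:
$a = -1071$ ($a = -120 - 951 = -1071$)
$\frac{-2252 - 997}{\left(16 - -510\right) + \frac{a + 1294}{-2241 - 1295}} = \frac{-2252 - 997}{\left(16 - -510\right) + \frac{-1071 + 1294}{-2241 - 1295}} = - \frac{3249}{\left(16 + 510\right) + \frac{223}{-3536}} = - \frac{3249}{526 + 223 \left(- \frac{1}{3536}\right)} = - \frac{3249}{526 - \frac{223}{3536}} = - \frac{3249}{\frac{1859713}{3536}} = \left(-3249\right) \frac{3536}{1859713} = - \frac{11488464}{1859713}$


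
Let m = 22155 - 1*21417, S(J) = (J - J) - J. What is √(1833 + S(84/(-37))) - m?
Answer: -738 + 3*√279165/37 ≈ -695.16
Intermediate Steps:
S(J) = -J (S(J) = 0 - J = -J)
m = 738 (m = 22155 - 21417 = 738)
√(1833 + S(84/(-37))) - m = √(1833 - 84/(-37)) - 1*738 = √(1833 - 84*(-1)/37) - 738 = √(1833 - 1*(-84/37)) - 738 = √(1833 + 84/37) - 738 = √(67905/37) - 738 = 3*√279165/37 - 738 = -738 + 3*√279165/37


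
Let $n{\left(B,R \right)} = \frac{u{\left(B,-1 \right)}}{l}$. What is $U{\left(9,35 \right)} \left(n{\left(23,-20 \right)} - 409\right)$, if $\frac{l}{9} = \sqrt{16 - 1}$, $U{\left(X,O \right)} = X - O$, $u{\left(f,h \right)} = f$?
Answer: $10634 - \frac{598 \sqrt{15}}{135} \approx 10617.0$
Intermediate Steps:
$l = 9 \sqrt{15}$ ($l = 9 \sqrt{16 - 1} = 9 \sqrt{15} \approx 34.857$)
$n{\left(B,R \right)} = \frac{B \sqrt{15}}{135}$ ($n{\left(B,R \right)} = \frac{B}{9 \sqrt{15}} = B \frac{\sqrt{15}}{135} = \frac{B \sqrt{15}}{135}$)
$U{\left(9,35 \right)} \left(n{\left(23,-20 \right)} - 409\right) = \left(9 - 35\right) \left(\frac{1}{135} \cdot 23 \sqrt{15} - 409\right) = \left(9 - 35\right) \left(\frac{23 \sqrt{15}}{135} - 409\right) = - 26 \left(-409 + \frac{23 \sqrt{15}}{135}\right) = 10634 - \frac{598 \sqrt{15}}{135}$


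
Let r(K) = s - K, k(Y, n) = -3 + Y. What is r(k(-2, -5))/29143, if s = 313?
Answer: 318/29143 ≈ 0.010912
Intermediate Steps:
r(K) = 313 - K
r(k(-2, -5))/29143 = (313 - (-3 - 2))/29143 = (313 - 1*(-5))*(1/29143) = (313 + 5)*(1/29143) = 318*(1/29143) = 318/29143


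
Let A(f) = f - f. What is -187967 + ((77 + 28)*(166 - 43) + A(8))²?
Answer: 166609258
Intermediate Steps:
A(f) = 0
-187967 + ((77 + 28)*(166 - 43) + A(8))² = -187967 + ((77 + 28)*(166 - 43) + 0)² = -187967 + (105*123 + 0)² = -187967 + (12915 + 0)² = -187967 + 12915² = -187967 + 166797225 = 166609258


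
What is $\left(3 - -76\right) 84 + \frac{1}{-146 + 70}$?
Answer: $\frac{504335}{76} \approx 6636.0$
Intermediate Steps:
$\left(3 - -76\right) 84 + \frac{1}{-146 + 70} = \left(3 + 76\right) 84 + \frac{1}{-76} = 79 \cdot 84 - \frac{1}{76} = 6636 - \frac{1}{76} = \frac{504335}{76}$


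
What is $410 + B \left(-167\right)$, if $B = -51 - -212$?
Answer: $-26477$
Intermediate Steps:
$B = 161$ ($B = -51 + 212 = 161$)
$410 + B \left(-167\right) = 410 + 161 \left(-167\right) = 410 - 26887 = -26477$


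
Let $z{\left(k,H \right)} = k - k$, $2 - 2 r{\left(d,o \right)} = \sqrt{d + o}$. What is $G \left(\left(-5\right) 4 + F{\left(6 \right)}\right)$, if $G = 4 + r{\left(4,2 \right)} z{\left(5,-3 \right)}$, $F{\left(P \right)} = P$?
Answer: $-56$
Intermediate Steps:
$r{\left(d,o \right)} = 1 - \frac{\sqrt{d + o}}{2}$
$z{\left(k,H \right)} = 0$
$G = 4$ ($G = 4 + \left(1 - \frac{\sqrt{4 + 2}}{2}\right) 0 = 4 + \left(1 - \frac{\sqrt{6}}{2}\right) 0 = 4 + 0 = 4$)
$G \left(\left(-5\right) 4 + F{\left(6 \right)}\right) = 4 \left(\left(-5\right) 4 + 6\right) = 4 \left(-20 + 6\right) = 4 \left(-14\right) = -56$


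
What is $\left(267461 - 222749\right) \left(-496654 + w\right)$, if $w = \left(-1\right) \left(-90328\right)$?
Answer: $-18167648112$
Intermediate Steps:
$w = 90328$
$\left(267461 - 222749\right) \left(-496654 + w\right) = \left(267461 - 222749\right) \left(-496654 + 90328\right) = 44712 \left(-406326\right) = -18167648112$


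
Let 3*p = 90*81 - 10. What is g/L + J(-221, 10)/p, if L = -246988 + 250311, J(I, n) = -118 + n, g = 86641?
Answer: 157417457/6047860 ≈ 26.029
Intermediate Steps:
p = 7280/3 (p = (90*81 - 10)/3 = (7290 - 10)/3 = (⅓)*7280 = 7280/3 ≈ 2426.7)
L = 3323
g/L + J(-221, 10)/p = 86641/3323 + (-118 + 10)/(7280/3) = 86641*(1/3323) - 108*3/7280 = 86641/3323 - 81/1820 = 157417457/6047860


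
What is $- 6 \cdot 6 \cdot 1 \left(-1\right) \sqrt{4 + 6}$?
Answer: $36 \sqrt{10} \approx 113.84$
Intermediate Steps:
$- 6 \cdot 6 \cdot 1 \left(-1\right) \sqrt{4 + 6} = - 6 \cdot 6 \left(-1\right) \sqrt{10} = \left(-6\right) \left(-6\right) \sqrt{10} = 36 \sqrt{10}$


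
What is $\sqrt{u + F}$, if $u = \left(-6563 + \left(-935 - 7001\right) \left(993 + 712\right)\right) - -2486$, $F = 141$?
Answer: $4 i \sqrt{845926} \approx 3679.0 i$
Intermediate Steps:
$u = -13534957$ ($u = \left(-6563 - 13530880\right) + 2486 = -13537443 + 2486 = -13534957$)
$\sqrt{u + F} = \sqrt{-13534957 + 141} = \sqrt{-13534816} = 4 i \sqrt{845926}$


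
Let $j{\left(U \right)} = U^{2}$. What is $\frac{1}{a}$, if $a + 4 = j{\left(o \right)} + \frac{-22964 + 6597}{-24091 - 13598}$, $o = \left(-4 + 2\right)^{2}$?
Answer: $\frac{37689}{468635} \approx 0.080423$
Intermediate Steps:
$o = 4$ ($o = \left(-2\right)^{2} = 4$)
$a = \frac{468635}{37689}$ ($a = -4 + \left(4^{2} + \frac{-22964 + 6597}{-24091 - 13598}\right) = -4 + \left(16 - \frac{16367}{-37689}\right) = -4 + \left(16 - - \frac{16367}{37689}\right) = -4 + \left(16 + \frac{16367}{37689}\right) = -4 + \frac{619391}{37689} = \frac{468635}{37689} \approx 12.434$)
$\frac{1}{a} = \frac{1}{\frac{468635}{37689}} = \frac{37689}{468635}$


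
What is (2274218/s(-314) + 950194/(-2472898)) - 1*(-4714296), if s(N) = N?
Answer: 913744840383758/194122493 ≈ 4.7071e+6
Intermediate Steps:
(2274218/s(-314) + 950194/(-2472898)) - 1*(-4714296) = (2274218/(-314) + 950194/(-2472898)) - 1*(-4714296) = (2274218*(-1/314) + 950194*(-1/2472898)) + 4714296 = (-1137109/157 - 475097/1236449) + 4714296 = -1406051876170/194122493 + 4714296 = 913744840383758/194122493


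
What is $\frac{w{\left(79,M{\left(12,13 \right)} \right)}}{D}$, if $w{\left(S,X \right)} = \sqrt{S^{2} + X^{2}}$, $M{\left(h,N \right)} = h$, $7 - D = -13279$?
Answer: $\frac{\sqrt{6385}}{13286} \approx 0.0060143$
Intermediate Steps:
$D = 13286$ ($D = 7 - -13279 = 7 + 13279 = 13286$)
$\frac{w{\left(79,M{\left(12,13 \right)} \right)}}{D} = \frac{\sqrt{79^{2} + 12^{2}}}{13286} = \sqrt{6241 + 144} \cdot \frac{1}{13286} = \sqrt{6385} \cdot \frac{1}{13286} = \frac{\sqrt{6385}}{13286}$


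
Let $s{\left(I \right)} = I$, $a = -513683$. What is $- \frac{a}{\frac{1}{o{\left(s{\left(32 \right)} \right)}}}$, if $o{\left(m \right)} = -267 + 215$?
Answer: $-26711516$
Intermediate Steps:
$o{\left(m \right)} = -52$
$- \frac{a}{\frac{1}{o{\left(s{\left(32 \right)} \right)}}} = - \frac{-513683}{\frac{1}{-52}} = - \frac{-513683}{- \frac{1}{52}} = - \left(-513683\right) \left(-52\right) = \left(-1\right) 26711516 = -26711516$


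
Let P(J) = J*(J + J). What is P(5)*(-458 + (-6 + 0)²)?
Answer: -21100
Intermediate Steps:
P(J) = 2*J² (P(J) = J*(2*J) = 2*J²)
P(5)*(-458 + (-6 + 0)²) = (2*5²)*(-458 + (-6 + 0)²) = (2*25)*(-458 + (-6)²) = 50*(-458 + 36) = 50*(-422) = -21100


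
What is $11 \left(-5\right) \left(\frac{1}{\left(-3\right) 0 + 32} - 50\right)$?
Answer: $\frac{87945}{32} \approx 2748.3$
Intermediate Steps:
$11 \left(-5\right) \left(\frac{1}{\left(-3\right) 0 + 32} - 50\right) = - 55 \left(\frac{1}{0 + 32} - 50\right) = - 55 \left(\frac{1}{32} - 50\right) = \left(-55\right) \left(- \frac{1599}{32}\right) = \frac{87945}{32}$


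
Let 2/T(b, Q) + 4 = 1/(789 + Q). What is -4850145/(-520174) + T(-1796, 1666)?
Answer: 45069519415/5107588506 ≈ 8.8240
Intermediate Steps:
T(b, Q) = 2/(-4 + 1/(789 + Q))
-4850145/(-520174) + T(-1796, 1666) = -4850145/(-520174) + 2*(-789 - 1*1666)/(3155 + 4*1666) = -4850145*(-1/520174) + 2*(-789 - 1666)/(3155 + 6664) = 4850145/520174 + 2*(-2455)/9819 = 4850145/520174 + 2*(1/9819)*(-2455) = 4850145/520174 - 4910/9819 = 45069519415/5107588506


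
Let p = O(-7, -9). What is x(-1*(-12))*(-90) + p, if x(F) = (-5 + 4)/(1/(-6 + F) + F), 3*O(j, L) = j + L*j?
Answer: 5708/219 ≈ 26.064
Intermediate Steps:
O(j, L) = j/3 + L*j/3 (O(j, L) = (j + L*j)/3 = j/3 + L*j/3)
p = 56/3 (p = (⅓)*(-7)*(1 - 9) = (⅓)*(-7)*(-8) = 56/3 ≈ 18.667)
x(F) = -1/(F + 1/(-6 + F))
x(-1*(-12))*(-90) + p = ((6 - (-1)*(-12))/(1 + (-1*(-12))² - (-6)*(-12)))*(-90) + 56/3 = ((6 - 1*12)/(1 + 12² - 6*12))*(-90) + 56/3 = ((6 - 12)/(1 + 144 - 72))*(-90) + 56/3 = (-6/73)*(-90) + 56/3 = ((1/73)*(-6))*(-90) + 56/3 = -6/73*(-90) + 56/3 = 540/73 + 56/3 = 5708/219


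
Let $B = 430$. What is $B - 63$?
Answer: $367$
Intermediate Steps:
$B - 63 = 430 - 63 = 367$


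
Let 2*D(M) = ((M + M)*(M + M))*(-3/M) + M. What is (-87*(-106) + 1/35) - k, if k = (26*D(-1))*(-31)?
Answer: 477926/35 ≈ 13655.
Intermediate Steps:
D(M) = -11*M/2 (D(M) = (((M + M)*(M + M))*(-3/M) + M)/2 = (((2*M)*(2*M))*(-3/M) + M)/2 = ((4*M²)*(-3/M) + M)/2 = (-12*M + M)/2 = (-11*M)/2 = -11*M/2)
k = -4433 (k = (26*(-11/2*(-1)))*(-31) = (26*(11/2))*(-31) = 143*(-31) = -4433)
(-87*(-106) + 1/35) - k = (-87*(-106) + 1/35) - 1*(-4433) = (9222 + 1/35) + 4433 = 322771/35 + 4433 = 477926/35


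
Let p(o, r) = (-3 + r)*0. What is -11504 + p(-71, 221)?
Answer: -11504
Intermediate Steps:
p(o, r) = 0
-11504 + p(-71, 221) = -11504 + 0 = -11504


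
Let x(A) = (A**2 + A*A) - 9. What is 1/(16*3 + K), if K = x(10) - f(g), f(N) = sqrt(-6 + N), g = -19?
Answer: 239/57146 + 5*I/57146 ≈ 0.0041823 + 8.7495e-5*I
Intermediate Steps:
x(A) = -9 + 2*A**2 (x(A) = (A**2 + A**2) - 9 = 2*A**2 - 9 = -9 + 2*A**2)
K = 191 - 5*I (K = (-9 + 2*10**2) - sqrt(-6 - 19) = (-9 + 2*100) - sqrt(-25) = (-9 + 200) - 5*I = 191 - 5*I ≈ 191.0 - 5.0*I)
1/(16*3 + K) = 1/(16*3 + (191 - 5*I)) = 1/(48 + (191 - 5*I)) = 1/(239 - 5*I) = (239 + 5*I)/57146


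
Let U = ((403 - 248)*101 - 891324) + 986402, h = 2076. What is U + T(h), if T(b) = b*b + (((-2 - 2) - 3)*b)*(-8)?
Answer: 4536765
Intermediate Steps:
U = 110733 (U = (155*101 - 891324) + 986402 = (15655 - 891324) + 986402 = -875669 + 986402 = 110733)
T(b) = b² + 56*b (T(b) = b² + ((-4 - 3)*b)*(-8) = b² - 7*b*(-8) = b² + 56*b)
U + T(h) = 110733 + 2076*(56 + 2076) = 110733 + 2076*2132 = 110733 + 4426032 = 4536765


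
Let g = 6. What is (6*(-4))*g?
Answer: -144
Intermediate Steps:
(6*(-4))*g = (6*(-4))*6 = -24*6 = -144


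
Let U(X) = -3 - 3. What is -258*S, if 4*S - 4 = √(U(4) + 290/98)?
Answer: -258 - 129*I*√149/14 ≈ -258.0 - 112.47*I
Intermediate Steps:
U(X) = -6
S = 1 + I*√149/28 (S = 1 + √(-6 + 290/98)/4 = 1 + √(-6 + 290*(1/98))/4 = 1 + √(-6 + 145/49)/4 = 1 + √(-149/49)/4 = 1 + (I*√149/7)/4 = 1 + I*√149/28 ≈ 1.0 + 0.43595*I)
-258*S = -258*(1 + I*√149/28) = -258 - 129*I*√149/14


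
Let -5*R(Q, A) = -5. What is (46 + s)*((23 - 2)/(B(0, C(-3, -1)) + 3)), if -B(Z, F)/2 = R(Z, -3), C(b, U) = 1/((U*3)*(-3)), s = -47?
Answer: -21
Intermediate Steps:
R(Q, A) = 1 (R(Q, A) = -⅕*(-5) = 1)
C(b, U) = -1/(9*U) (C(b, U) = 1/((3*U)*(-3)) = 1/(-9*U) = -1/(9*U))
B(Z, F) = -2 (B(Z, F) = -2*1 = -2)
(46 + s)*((23 - 2)/(B(0, C(-3, -1)) + 3)) = (46 - 47)*((23 - 2)/(-2 + 3)) = -21/1 = -21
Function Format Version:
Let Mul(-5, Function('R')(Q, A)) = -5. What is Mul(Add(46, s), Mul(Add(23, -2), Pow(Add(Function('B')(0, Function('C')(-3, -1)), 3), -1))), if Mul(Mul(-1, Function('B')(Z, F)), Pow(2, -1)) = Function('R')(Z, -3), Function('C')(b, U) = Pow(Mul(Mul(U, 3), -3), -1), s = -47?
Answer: -21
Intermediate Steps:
Function('R')(Q, A) = 1 (Function('R')(Q, A) = Mul(Rational(-1, 5), -5) = 1)
Function('C')(b, U) = Mul(Rational(-1, 9), Pow(U, -1)) (Function('C')(b, U) = Pow(Mul(Mul(3, U), -3), -1) = Pow(Mul(-9, U), -1) = Mul(Rational(-1, 9), Pow(U, -1)))
Function('B')(Z, F) = -2 (Function('B')(Z, F) = Mul(-2, 1) = -2)
Mul(Add(46, s), Mul(Add(23, -2), Pow(Add(Function('B')(0, Function('C')(-3, -1)), 3), -1))) = Mul(Add(46, -47), Mul(Add(23, -2), Pow(Add(-2, 3), -1))) = Mul(-1, Mul(21, Pow(1, -1))) = Mul(-1, Mul(21, 1)) = Mul(-1, 21) = -21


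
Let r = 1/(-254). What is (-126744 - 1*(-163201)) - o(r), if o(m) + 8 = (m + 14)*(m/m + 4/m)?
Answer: 12870435/254 ≈ 50671.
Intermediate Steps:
r = -1/254 ≈ -0.0039370
o(m) = -8 + (1 + 4/m)*(14 + m) (o(m) = -8 + (m + 14)*(m/m + 4/m) = -8 + (14 + m)*(1 + 4/m) = -8 + (1 + 4/m)*(14 + m))
(-126744 - 1*(-163201)) - o(r) = (-126744 - 1*(-163201)) - (10 - 1/254 + 56/(-1/254)) = (-126744 + 163201) - (10 - 1/254 + 56*(-254)) = 36457 - (10 - 1/254 - 14224) = 36457 - 1*(-3610357/254) = 36457 + 3610357/254 = 12870435/254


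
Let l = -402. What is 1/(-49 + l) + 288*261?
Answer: 33900767/451 ≈ 75168.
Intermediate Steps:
1/(-49 + l) + 288*261 = 1/(-49 - 402) + 288*261 = 1/(-451) + 75168 = -1/451 + 75168 = 33900767/451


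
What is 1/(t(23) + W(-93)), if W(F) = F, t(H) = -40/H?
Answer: -23/2179 ≈ -0.010555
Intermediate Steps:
1/(t(23) + W(-93)) = 1/(-40/23 - 93) = 1/(-2179/23) = -23/2179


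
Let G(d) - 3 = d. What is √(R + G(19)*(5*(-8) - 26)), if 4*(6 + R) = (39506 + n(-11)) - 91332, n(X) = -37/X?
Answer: I*√6976211/22 ≈ 120.06*I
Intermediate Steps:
G(d) = 3 + d
R = -570313/44 (R = -6 + ((39506 - 37/(-11)) - 91332)/4 = -6 + ((39506 - 37*(-1/11)) - 91332)/4 = -6 + ((39506 + 37/11) - 91332)/4 = -6 + (434603/11 - 91332)/4 = -6 + (¼)*(-570049/11) = -6 - 570049/44 = -570313/44 ≈ -12962.)
√(R + G(19)*(5*(-8) - 26)) = √(-570313/44 + (3 + 19)*(5*(-8) - 26)) = √(-570313/44 + 22*(-40 - 26)) = √(-570313/44 + 22*(-66)) = √(-570313/44 - 1452) = √(-634201/44) = I*√6976211/22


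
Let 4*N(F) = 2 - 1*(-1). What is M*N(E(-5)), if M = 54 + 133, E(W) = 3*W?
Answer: 561/4 ≈ 140.25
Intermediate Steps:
N(F) = 3/4 (N(F) = (2 - 1*(-1))/4 = (2 + 1)/4 = (1/4)*3 = 3/4)
M = 187
M*N(E(-5)) = 187*(3/4) = 561/4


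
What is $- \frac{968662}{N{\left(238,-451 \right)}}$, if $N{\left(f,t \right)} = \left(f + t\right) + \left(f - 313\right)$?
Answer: $\frac{484331}{144} \approx 3363.4$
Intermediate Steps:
$N{\left(f,t \right)} = -313 + t + 2 f$ ($N{\left(f,t \right)} = \left(f + t\right) + \left(-313 + f\right) = -313 + t + 2 f$)
$- \frac{968662}{N{\left(238,-451 \right)}} = - \frac{968662}{-313 - 451 + 2 \cdot 238} = - \frac{968662}{-313 - 451 + 476} = - \frac{968662}{-288} = \left(-968662\right) \left(- \frac{1}{288}\right) = \frac{484331}{144}$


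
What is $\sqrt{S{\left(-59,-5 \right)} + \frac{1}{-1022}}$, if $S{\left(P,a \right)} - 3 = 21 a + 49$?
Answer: $\frac{i \sqrt{55358674}}{1022} \approx 7.2802 i$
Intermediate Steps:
$S{\left(P,a \right)} = 52 + 21 a$ ($S{\left(P,a \right)} = 3 + \left(21 a + 49\right) = 3 + \left(49 + 21 a\right) = 52 + 21 a$)
$\sqrt{S{\left(-59,-5 \right)} + \frac{1}{-1022}} = \sqrt{\left(52 + 21 \left(-5\right)\right) + \frac{1}{-1022}} = \sqrt{\left(52 - 105\right) - \frac{1}{1022}} = \sqrt{-53 - \frac{1}{1022}} = \sqrt{- \frac{54167}{1022}} = \frac{i \sqrt{55358674}}{1022}$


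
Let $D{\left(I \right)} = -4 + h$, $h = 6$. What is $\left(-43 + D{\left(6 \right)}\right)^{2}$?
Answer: $1681$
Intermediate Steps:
$D{\left(I \right)} = 2$ ($D{\left(I \right)} = -4 + 6 = 2$)
$\left(-43 + D{\left(6 \right)}\right)^{2} = \left(-43 + 2\right)^{2} = \left(-41\right)^{2} = 1681$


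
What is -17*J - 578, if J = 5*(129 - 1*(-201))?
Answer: -28628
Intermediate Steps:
J = 1650 (J = 5*(129 + 201) = 5*330 = 1650)
-17*J - 578 = -17*1650 - 578 = -28050 - 578 = -28628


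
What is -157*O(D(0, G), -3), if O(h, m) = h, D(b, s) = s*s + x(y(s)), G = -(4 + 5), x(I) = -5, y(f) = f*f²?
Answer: -11932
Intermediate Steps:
y(f) = f³
G = -9 (G = -1*9 = -9)
D(b, s) = -5 + s² (D(b, s) = s*s - 5 = s² - 5 = -5 + s²)
-157*O(D(0, G), -3) = -157*(-5 + (-9)²) = -157*(-5 + 81) = -157*76 = -11932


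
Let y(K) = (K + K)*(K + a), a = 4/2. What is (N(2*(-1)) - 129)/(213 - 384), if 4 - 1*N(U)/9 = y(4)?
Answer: 175/57 ≈ 3.0702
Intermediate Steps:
a = 2 (a = 4*(½) = 2)
y(K) = 2*K*(2 + K) (y(K) = (K + K)*(K + 2) = (2*K)*(2 + K) = 2*K*(2 + K))
N(U) = -396 (N(U) = 36 - 18*4*(2 + 4) = 36 - 18*4*6 = 36 - 9*48 = 36 - 432 = -396)
(N(2*(-1)) - 129)/(213 - 384) = (-396 - 129)/(213 - 384) = -525/(-171) = -525*(-1/171) = 175/57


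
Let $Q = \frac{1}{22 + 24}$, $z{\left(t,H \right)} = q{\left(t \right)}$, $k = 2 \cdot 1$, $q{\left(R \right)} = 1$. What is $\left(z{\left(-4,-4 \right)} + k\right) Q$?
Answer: $\frac{3}{46} \approx 0.065217$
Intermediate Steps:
$k = 2$
$z{\left(t,H \right)} = 1$
$Q = \frac{1}{46} \approx 0.021739$
$\left(z{\left(-4,-4 \right)} + k\right) Q = \left(1 + 2\right) \frac{1}{46} = 3 \cdot \frac{1}{46} = \frac{3}{46}$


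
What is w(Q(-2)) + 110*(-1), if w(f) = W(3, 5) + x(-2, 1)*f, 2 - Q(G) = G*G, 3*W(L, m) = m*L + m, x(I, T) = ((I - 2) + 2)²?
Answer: -334/3 ≈ -111.33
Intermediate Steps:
x(I, T) = I² (x(I, T) = ((-2 + I) + 2)² = I²)
W(L, m) = m/3 + L*m/3 (W(L, m) = (m*L + m)/3 = (L*m + m)/3 = (m + L*m)/3 = m/3 + L*m/3)
Q(G) = 2 - G² (Q(G) = 2 - G*G = 2 - G²)
w(f) = 20/3 + 4*f (w(f) = (⅓)*5*(1 + 3) + (-2)²*f = (⅓)*5*4 + 4*f = 20/3 + 4*f)
w(Q(-2)) + 110*(-1) = (20/3 + 4*(2 - 1*(-2)²)) + 110*(-1) = (20/3 + 4*(2 - 1*4)) - 110 = (20/3 + 4*(2 - 4)) - 110 = (20/3 + 4*(-2)) - 110 = (20/3 - 8) - 110 = -4/3 - 110 = -334/3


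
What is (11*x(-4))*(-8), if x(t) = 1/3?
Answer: -88/3 ≈ -29.333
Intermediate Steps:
x(t) = ⅓
(11*x(-4))*(-8) = (11*(⅓))*(-8) = (11/3)*(-8) = -88/3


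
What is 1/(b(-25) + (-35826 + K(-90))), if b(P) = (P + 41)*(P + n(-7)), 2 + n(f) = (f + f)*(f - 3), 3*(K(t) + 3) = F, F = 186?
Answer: -1/33959 ≈ -2.9447e-5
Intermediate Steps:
K(t) = 59 (K(t) = -3 + (⅓)*186 = -3 + 62 = 59)
n(f) = -2 + 2*f*(-3 + f) (n(f) = -2 + (f + f)*(f - 3) = -2 + (2*f)*(-3 + f) = -2 + 2*f*(-3 + f))
b(P) = (41 + P)*(138 + P) (b(P) = (P + 41)*(P + (-2 - 6*(-7) + 2*(-7)²)) = (41 + P)*(P + (-2 + 42 + 2*49)) = (41 + P)*(P + (-2 + 42 + 98)) = (41 + P)*(P + 138) = (41 + P)*(138 + P))
1/(b(-25) + (-35826 + K(-90))) = 1/((5658 + (-25)² + 179*(-25)) + (-35826 + 59)) = 1/((5658 + 625 - 4475) - 35767) = 1/(1808 - 35767) = 1/(-33959) = -1/33959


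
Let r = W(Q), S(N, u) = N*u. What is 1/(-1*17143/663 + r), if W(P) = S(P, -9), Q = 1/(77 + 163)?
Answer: -53040/1373429 ≈ -0.038619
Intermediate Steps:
Q = 1/240 ≈ 0.0041667
W(P) = -9*P (W(P) = P*(-9) = -9*P)
r = -3/80 (r = -9*1/240 = -3/80 ≈ -0.037500)
1/(-1*17143/663 + r) = 1/(-1*17143/663 - 3/80) = 1/(-17143*1/663 - 3/80) = 1/(-17143/663 - 3/80) = 1/(-1373429/53040) = -53040/1373429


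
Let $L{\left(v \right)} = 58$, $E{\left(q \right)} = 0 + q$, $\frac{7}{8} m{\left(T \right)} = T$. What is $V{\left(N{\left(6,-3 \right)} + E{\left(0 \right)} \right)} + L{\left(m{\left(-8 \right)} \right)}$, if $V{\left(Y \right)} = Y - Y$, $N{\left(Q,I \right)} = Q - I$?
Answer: $58$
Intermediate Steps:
$m{\left(T \right)} = \frac{8 T}{7}$
$E{\left(q \right)} = q$
$V{\left(Y \right)} = 0$
$V{\left(N{\left(6,-3 \right)} + E{\left(0 \right)} \right)} + L{\left(m{\left(-8 \right)} \right)} = 0 + 58 = 58$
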